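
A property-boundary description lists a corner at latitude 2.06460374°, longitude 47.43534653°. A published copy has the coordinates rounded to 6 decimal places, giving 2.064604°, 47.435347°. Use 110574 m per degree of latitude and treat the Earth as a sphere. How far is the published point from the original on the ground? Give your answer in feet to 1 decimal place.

Δlat = 2.06460374 − 2.064604 = -0.00000026°; Δlon = 47.43534653 − 47.435347 = -0.00000047°.
N–S: -0.00000026° × 110574 m/° = -0.0287492 m.
East–west at this latitude: -0.00000047° × 110574 × cos 2.0646° ≈ -0.00000047 × 110502 = -0.051936 m.
Distance: √(0.0287492² + 0.051936²) ≈ 0.0593622 m.
Converting: 0.0593622 m × 3.2808 ft/m ≈ 0.19476 ft.

0.2 feet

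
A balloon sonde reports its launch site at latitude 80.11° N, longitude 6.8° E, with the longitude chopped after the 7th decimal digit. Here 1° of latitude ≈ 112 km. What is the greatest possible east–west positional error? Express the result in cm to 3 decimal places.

Truncating at 7 decimal places can drop up to a full unit in the last place, so the longitude may be off by as much as 1e-07°.
At latitude 80.11° a degree of longitude spans 112000 m × cos 80.11° = 112000 × 0.1718 ≈ 19236.8 m.
Maximum E–W displacement: 1e-07 × 19236.8 = 0.00192368 m.
That is 0.00192368 m = 0.19237 cm.

0.192 cm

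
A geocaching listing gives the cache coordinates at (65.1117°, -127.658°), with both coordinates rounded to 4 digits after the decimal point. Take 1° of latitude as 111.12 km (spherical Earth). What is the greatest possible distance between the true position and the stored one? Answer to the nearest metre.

6 metres

Rounding to 4 decimal places leaves each coordinate within ±5e-05° of the true value.
Latitude error → 5e-05 × 111120 = 5.556 m along the meridian.
E–W at 65.1117°: 5e-05° × 111120 × cos 65.1117° = 5e-05 × 111120 × 0.4209 ≈ 2.33825 m.
The two errors are perpendicular, so the maximum displacement is √(5.556² + 2.33825²) ≈ 6.02798 m.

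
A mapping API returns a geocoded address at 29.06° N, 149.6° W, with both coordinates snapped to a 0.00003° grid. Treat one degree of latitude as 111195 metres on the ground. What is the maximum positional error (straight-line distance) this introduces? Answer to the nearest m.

2 m

With a 0.00003° grid the true value lies within half a step, ±0.00003°/2 = ±1.5e-05°, of the stored one.
Latitude error → 1.5e-05 × 111195 = 1.66793 m along the meridian.
Longitude error → 1.5e-05 × 111195 × cos 29.06° = 1.5e-05 × 111195 × 0.8741 ≈ 1.45795 m.
Combining orthogonally: (1.66793² + 1.45795²)^½ ≈ 2.21531 m.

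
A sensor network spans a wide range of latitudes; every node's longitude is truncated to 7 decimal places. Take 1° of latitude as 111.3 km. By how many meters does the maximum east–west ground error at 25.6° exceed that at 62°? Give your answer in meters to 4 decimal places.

0.0048 meters

Truncating at 7 decimal places can drop up to a full unit in the last place, so the longitude may be off by as much as 1e-07°.
Error at 25.6° = 1e-07° × 111300 × cos 25.6° ≈ 0.01113 × 0.9018 = 0.010037 m.
At 62°: 1e-07° × 111300 × cos 62° = 1e-07 × 111300 × 0.4695 ≈ 0.0052252 m.
Difference: 0.010037 − 0.0052252 = 0.0048122 m.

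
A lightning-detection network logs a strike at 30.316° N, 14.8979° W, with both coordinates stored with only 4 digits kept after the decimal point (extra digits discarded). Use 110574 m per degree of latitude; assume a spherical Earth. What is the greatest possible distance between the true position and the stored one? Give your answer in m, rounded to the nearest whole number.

15 m

Truncating at 4 decimal places can drop up to a full unit in the last place, so each coordinate may be off by as much as 0.0001°.
N–S: 0.0001° × 110574 m/° = 11.0574 m.
Longitude error → 0.0001 × 110574 × cos 30.316° = 0.0001 × 110574 × 0.8633 ≈ 9.54535 m.
Combining orthogonally: (11.0574² + 9.54535²)^½ ≈ 14.6075 m.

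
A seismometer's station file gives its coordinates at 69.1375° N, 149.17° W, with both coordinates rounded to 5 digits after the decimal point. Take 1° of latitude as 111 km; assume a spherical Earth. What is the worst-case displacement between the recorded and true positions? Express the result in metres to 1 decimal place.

Rounding to 5 decimal places leaves each coordinate within ±5e-06° of the true value.
N–S: 5e-06° × 111000 m/° = 0.555 m.
Longitude error → 5e-06 × 111000 × cos 69.1375° = 5e-06 × 111000 × 0.3561 ≈ 0.19765 m.
Combining orthogonally: (0.555² + 0.19765²)^½ ≈ 0.589144 m.

0.6 metres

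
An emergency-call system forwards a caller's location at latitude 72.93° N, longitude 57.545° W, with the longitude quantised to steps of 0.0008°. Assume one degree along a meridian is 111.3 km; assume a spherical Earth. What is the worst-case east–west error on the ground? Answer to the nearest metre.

With a 0.0008° grid the true value lies within half a step, ±0.0008°/2 = ±0.0004°, of the stored one.
Parallels shrink by cos φ, so at 72.93° a degree of longitude is 111300 × 0.2935 ≈ 32671 m.
Maximum E–W displacement: 0.0004 × 32671 = 13.0684 m.

13 metres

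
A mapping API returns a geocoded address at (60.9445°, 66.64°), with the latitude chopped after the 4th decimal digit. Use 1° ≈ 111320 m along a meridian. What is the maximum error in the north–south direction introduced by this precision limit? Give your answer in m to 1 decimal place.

11.1 m

Truncating at 4 decimal places can drop up to a full unit in the last place, so the latitude may be off by as much as 0.0001°.
North–south distance: 0.0001° × 111320 m/° = 11.132 m.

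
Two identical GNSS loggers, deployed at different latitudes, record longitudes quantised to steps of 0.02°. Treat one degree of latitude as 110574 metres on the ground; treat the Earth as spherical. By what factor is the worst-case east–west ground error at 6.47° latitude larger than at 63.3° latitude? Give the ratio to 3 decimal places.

With a 0.02° grid the true value lies within half a step, ±0.02°/2 = ±0.01°, of the stored one.
Error at 6.47° = 0.01° × 110574 × cos 6.47° ≈ 1105.7 × 0.9936 = 1098.7 m.
Error at 63.3° = 0.01° × 110574 × cos 63.3° ≈ 1105.7 × 0.4493 = 496.83 m.
The ratio reduces to cos 6.47° / cos 63.3° = 0.9936/0.4493 ≈ 2.2114.

2.211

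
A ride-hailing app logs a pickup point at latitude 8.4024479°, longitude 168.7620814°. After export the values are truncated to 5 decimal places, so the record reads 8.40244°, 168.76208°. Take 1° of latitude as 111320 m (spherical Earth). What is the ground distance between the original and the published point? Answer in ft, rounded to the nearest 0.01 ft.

Δlat = 8.4024479 − 8.40244 = +0.0000079°; Δlon = 168.7620814 − 168.76208 = +0.0000014°.
N–S: 0.0000079° × 111320 m/° = 0.879428 m.
E–W at 8.40244°: 0.0000014° × 111320 × cos 8.40244° = 0.0000014 × 111320 × 0.9893 ≈ 0.154175 m.
Hypotenuse of the two orthogonal shifts: √(0.879428² + 0.154175²) = 0.89284 m.
Converting: 0.89284 m × 3.2808 ft/m ≈ 2.9293 ft.

2.93 ft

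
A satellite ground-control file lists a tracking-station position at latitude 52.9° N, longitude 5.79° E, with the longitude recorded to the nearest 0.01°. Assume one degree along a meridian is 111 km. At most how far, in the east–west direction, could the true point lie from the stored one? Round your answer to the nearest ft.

Rounding to 2 decimal places leaves the longitude within ±0.005° of the true value.
One degree of longitude at 52.9° is 111000 × cos 52.9° ≈ 111000 × 0.6032 = 66956.1 m.
East–west error: 0.005° × 66956.1 m/° ≈ 334.78 m.
Converting: 334.78 m × 3.2808 ft/m ≈ 1098.4 ft.

1098 ft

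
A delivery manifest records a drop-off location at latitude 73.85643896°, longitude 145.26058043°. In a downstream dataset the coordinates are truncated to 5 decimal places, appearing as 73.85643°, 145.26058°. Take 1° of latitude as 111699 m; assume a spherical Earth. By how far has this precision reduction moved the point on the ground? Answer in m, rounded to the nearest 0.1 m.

1.0 m

The latitude changed by +0.00000896° and the longitude by +0.00000043°.
North–south shift: 0.00000896 × 111699 = 1.00082 m.
E–W at 73.8564°: 0.00000043° × 111699 × cos 73.8564° = 0.00000043 × 111699 × 0.2780 ≈ 0.0133547 m.
Distance: √(1.00082² + 0.0133547²) ≈ 1.00091 m.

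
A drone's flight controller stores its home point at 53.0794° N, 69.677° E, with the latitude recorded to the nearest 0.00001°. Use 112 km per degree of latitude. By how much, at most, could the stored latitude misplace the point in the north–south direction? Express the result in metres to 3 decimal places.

0.560 metres

Rounding to 5 decimal places leaves the latitude within ±5e-06° of the true value.
So the N–S error is at most 5e-06 × 112000 = 0.56 m.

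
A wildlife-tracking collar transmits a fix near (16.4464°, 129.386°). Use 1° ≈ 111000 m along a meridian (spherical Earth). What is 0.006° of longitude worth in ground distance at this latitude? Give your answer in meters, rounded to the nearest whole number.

One degree of longitude here spans 111000 × cos 16.4464° = 111000 × 0.9591 ≈ 106458 m; 0.006° of that is 638.751 m.

639 meters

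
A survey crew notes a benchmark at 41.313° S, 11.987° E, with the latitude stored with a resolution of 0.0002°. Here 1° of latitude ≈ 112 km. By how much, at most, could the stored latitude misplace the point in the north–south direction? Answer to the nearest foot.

37 feet

With a 0.0002° grid the true value lies within half a step, ±0.0002°/2 = ±0.0001°, of the stored one.
Along the meridian that is 0.0001° × 112000 m/° = 11.2 m.
Converting: 11.2 m × 3.2808 ft/m ≈ 36.745 ft.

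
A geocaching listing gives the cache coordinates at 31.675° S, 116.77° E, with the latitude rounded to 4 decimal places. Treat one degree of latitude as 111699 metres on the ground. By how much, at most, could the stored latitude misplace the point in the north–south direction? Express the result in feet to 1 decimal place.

Rounding to 4 decimal places leaves the latitude within ±5e-05° of the true value.
So the N–S error is at most 5e-05 × 111699 = 5.58495 m.
Converting: 5.58495 m × 3.2808 ft/m ≈ 18.323 ft.

18.3 feet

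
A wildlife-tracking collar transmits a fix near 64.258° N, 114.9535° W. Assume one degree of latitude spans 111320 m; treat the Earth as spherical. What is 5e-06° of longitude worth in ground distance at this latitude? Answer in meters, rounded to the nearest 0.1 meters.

At 64.258° a degree of longitude is 111320 × cos 64.258° ≈ 48348.4 m, so 5e-06° corresponds to 0.241742 m.

0.2 meters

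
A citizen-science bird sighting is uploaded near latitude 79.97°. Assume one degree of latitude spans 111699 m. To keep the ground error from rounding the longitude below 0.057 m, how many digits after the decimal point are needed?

6 decimal places

At 79.97° one degree of longitude covers 111699 × cos 79.97° ≈ 111699 × 0.1742 ≈ 19453.9 m.
N decimal places → at most half a unit in the last place, 0.5 × 10⁻ᴺ° = 19453.9/2 × 10⁻ᴺ m.
Setting 9726.96 × 10⁻ᴺ ≤ 0.057 gives 10ᴺ ≥ 1.706e+05, i.e. N ≥ 5.23.
N = 5 would give 0.0973 m (too coarse); N = 6 gives 0.00973 m ≤ 0.057 m.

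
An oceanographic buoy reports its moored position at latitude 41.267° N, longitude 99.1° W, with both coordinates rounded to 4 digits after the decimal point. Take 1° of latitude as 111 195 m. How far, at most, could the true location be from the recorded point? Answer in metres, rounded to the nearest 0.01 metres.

Rounding to 4 decimal places leaves each coordinate within ±5e-05° of the true value.
Latitude error → 5e-05 × 111195 = 5.55975 m along the meridian.
E–W at 41.267°: 5e-05° × 111195 × cos 41.267° = 5e-05 × 111195 × 0.7516 ≈ 4.17895 m.
Combining orthogonally: (5.55975² + 4.17895²)^½ ≈ 6.95518 m.

6.96 metres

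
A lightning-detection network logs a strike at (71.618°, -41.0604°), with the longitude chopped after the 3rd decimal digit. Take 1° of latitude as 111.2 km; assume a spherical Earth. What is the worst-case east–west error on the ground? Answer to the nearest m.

Truncating at 3 decimal places can drop up to a full unit in the last place, so the longitude may be off by as much as 0.001°.
Parallels shrink by cos φ, so at 71.618° a degree of longitude is 111200 × 0.3154 ≈ 35067 m.
Maximum E–W displacement: 0.001 × 35067 = 35.067 m.

35 m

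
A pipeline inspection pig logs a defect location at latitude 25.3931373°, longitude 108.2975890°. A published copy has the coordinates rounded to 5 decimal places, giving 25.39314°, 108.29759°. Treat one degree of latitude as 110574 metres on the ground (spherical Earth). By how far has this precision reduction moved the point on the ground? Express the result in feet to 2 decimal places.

The latitude changed by -0.0000027° and the longitude by -0.0000010°.
North–south shift: -0.0000027 × 110574 = -0.29855 m.
East–west at this latitude: -0.0000010° × 110574 × cos 25.3931° ≈ -0.0000010 × 99891.1 = -0.0998911 m.
Hypotenuse of the two orthogonal shifts: √(0.29855² + 0.0998911²) = 0.314818 m.
In feet: 0.314818 m ÷ 0.3048 ≈ 1.0329 ft.

1.03 feet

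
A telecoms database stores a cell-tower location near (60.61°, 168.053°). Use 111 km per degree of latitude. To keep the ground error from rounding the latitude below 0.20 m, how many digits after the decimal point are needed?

6

One degree of latitude covers 111000 m.
With N decimal places the half-ulp bound is 0.5·10⁻ᴺ°, or 0.5·10⁻ᴺ × 111000 m on the ground.
Need 0.5 × 111000 × 10⁻ᴺ ≤ 0.20 → 10⁻ᴺ ≤ 3.604e-06, so N ≥ 5.44.
So 6 decimal places suffice (0.0555 m); 5 would allow up to 0.555 m.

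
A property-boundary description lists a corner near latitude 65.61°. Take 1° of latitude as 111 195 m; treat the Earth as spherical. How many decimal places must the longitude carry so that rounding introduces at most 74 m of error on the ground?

At 65.61° one degree of longitude covers 111195 × cos 65.61° ≈ 111195 × 0.4129 ≈ 45917.5 m.
With N decimal places the half-ulp bound is 0.5·10⁻ᴺ°, or 0.5·10⁻ᴺ × 45917.5 m on the ground.
Need 0.5 × 45917.5 × 10⁻ᴺ ≤ 74 → 10⁻ᴺ ≤ 3.223e-03, so N ≥ 2.49.
N = 2 would give 230 m (too coarse); N = 3 gives 23 m ≤ 74 m.

3 decimal places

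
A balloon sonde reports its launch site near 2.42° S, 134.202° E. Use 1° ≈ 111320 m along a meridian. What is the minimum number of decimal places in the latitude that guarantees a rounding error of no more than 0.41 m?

One degree of latitude covers 111320 m.
Rounding to N decimal places gives at most 0.5 × 10⁻ᴺ degrees of error, i.e. 0.5 × 10⁻ᴺ × 111320 m.
Need 0.5 × 111320 × 10⁻ᴺ ≤ 0.41 → 10⁻ᴺ ≤ 7.366e-06, so N ≥ 5.13.
N = 5 would give 0.557 m (too coarse); N = 6 gives 0.0557 m ≤ 0.41 m.

6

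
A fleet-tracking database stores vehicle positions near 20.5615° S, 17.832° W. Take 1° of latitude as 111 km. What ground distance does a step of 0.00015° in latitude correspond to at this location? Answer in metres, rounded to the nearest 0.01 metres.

16.65 metres

0.00015° × 111000 m/° = 16.65 m.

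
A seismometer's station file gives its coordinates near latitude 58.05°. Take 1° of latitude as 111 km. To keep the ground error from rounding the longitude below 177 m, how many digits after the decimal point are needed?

3 decimal places

At 58.05° one degree of longitude covers 111000 × cos 58.05° ≈ 111000 × 0.5292 ≈ 58738.9 m.
With N decimal places the half-ulp bound is 0.5·10⁻ᴺ°, or 0.5·10⁻ᴺ × 58738.9 m on the ground.
Setting 29369.4 × 10⁻ᴺ ≤ 177 gives 10ᴺ ≥ 165.9, i.e. N ≥ 2.22.
At 2 places the error can reach 294 m, but 3 places keeps it to 29.4 m.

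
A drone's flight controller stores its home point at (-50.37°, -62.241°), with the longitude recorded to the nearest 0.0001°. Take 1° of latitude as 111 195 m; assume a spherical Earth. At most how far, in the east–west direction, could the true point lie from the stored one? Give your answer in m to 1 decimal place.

3.5 m

Rounding to 4 decimal places leaves the longitude within ±5e-05° of the true value.
Parallels shrink by cos φ, so at 50.37° a degree of longitude is 111195 × 0.6378 ≈ 70923.2 m.
Maximum E–W displacement: 5e-05 × 70923.2 = 3.54616 m.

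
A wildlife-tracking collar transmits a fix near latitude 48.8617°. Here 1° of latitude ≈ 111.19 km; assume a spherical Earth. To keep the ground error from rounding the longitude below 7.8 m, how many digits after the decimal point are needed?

At 48.8617° one degree of longitude covers 111190 × cos 48.8617° ≈ 111190 × 0.6579 ≈ 73149.5 m.
With N decimal places the half-ulp bound is 0.5·10⁻ᴺ°, or 0.5·10⁻ᴺ × 73149.5 m on the ground.
Need 0.5 × 73149.5 × 10⁻ᴺ ≤ 7.8 → 10⁻ᴺ ≤ 2.133e-04, so N ≥ 3.67.
So 4 decimal places suffice (3.66 m); 3 would allow up to 36.6 m.

4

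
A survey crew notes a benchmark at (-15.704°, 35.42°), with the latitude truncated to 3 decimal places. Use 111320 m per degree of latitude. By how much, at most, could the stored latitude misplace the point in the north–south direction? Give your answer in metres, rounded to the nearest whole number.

111 metres

Truncating at 3 decimal places can drop up to a full unit in the last place, so the latitude may be off by as much as 0.001°.
North–south distance: 0.001° × 111320 m/° = 111.32 m.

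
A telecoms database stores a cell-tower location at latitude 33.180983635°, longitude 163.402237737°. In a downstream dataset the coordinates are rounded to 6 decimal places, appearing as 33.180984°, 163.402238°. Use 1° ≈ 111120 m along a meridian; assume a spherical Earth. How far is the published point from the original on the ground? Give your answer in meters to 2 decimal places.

0.05 meters

Δlat = 33.180983635 − 33.180984 = -0.000000365°; Δlon = 163.402237737 − 163.402238 = -0.000000263°.
N–S: -0.000000365° × 111120 m/° = -0.0405588 m.
E–W at 33.181°: -0.000000263° × 111120 × cos 33.181° = -0.000000263 × 111120 × 0.8369 ≈ -0.0244594 m.
Hypotenuse of the two orthogonal shifts: √(0.0405588² + 0.0244594²) = 0.0473633 m.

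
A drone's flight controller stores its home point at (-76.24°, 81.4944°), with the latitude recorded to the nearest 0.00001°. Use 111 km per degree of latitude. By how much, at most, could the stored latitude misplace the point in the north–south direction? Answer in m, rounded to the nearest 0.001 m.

0.555 m

Rounding to 5 decimal places leaves the latitude within ±5e-06° of the true value.
North–south distance: 5e-06° × 111000 m/° = 0.555 m.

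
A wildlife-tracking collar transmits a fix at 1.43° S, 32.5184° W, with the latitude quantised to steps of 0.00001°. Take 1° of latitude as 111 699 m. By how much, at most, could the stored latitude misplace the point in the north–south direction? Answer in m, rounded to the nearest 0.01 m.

With a 0.00001° grid the true value lies within half a step, ±0.00001°/2 = ±5e-06°, of the stored one.
So the N–S error is at most 5e-06 × 111699 = 0.558495 m.

0.56 m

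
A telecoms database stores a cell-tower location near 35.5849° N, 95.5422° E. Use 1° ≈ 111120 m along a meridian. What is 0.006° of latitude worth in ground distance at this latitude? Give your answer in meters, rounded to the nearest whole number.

667 meters

Along a meridian 0.006° is 0.006 × 111120 = 666.72 m.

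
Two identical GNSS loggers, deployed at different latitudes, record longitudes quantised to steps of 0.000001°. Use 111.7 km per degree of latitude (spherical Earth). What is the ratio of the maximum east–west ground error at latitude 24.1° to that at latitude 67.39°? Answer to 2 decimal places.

With a 0.000001° grid the true value lies within half a step, ±0.000001°/2 = ±5e-07°, of the stored one.
At 24.1°: 5e-07° × 111700 × cos 24.1° = 5e-07 × 111700 × 0.9128 ≈ 0.050982 m.
At 67.39°: 5e-07° × 111700 × cos 67.39° = 5e-07 × 111700 × 0.3845 ≈ 0.021472 m.
The ratio reduces to cos 24.1° / cos 67.39° = 0.9128/0.3845 ≈ 2.3744.

2.37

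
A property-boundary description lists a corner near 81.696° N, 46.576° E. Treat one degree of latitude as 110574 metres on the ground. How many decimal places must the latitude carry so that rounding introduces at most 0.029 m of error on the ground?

7

One degree of latitude covers 110574 m.
With N decimal places the half-ulp bound is 0.5·10⁻ᴺ°, or 0.5·10⁻ᴺ × 110574 m on the ground.
Setting 55287 × 10⁻ᴺ ≤ 0.029 gives 10ᴺ ≥ 1.906e+06, i.e. N ≥ 6.28.
So 7 decimal places suffice (0.00553 m); 6 would allow up to 0.0553 m.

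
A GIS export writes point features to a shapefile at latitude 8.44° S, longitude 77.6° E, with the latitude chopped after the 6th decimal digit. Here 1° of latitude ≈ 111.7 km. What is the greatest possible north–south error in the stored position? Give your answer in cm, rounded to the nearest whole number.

Truncating at 6 decimal places can drop up to a full unit in the last place, so the latitude may be off by as much as 1e-06°.
North–south distance: 1e-06° × 111700 m/° = 0.1117 m.
That is 0.1117 m = 11.17 cm.

11 cm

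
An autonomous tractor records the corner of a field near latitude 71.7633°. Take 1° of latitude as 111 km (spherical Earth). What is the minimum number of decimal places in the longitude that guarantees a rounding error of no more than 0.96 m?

At 71.7633° one degree of longitude covers 111000 × cos 71.7633° ≈ 111000 × 0.3129 ≈ 34736.7 m.
N decimal places → at most half a unit in the last place, 0.5 × 10⁻ᴺ° = 34736.7/2 × 10⁻ᴺ m.
Setting 17368.4 × 10⁻ᴺ ≤ 0.96 gives 10ᴺ ≥ 1.809e+04, i.e. N ≥ 4.26.
N = 4 would give 1.74 m (too coarse); N = 5 gives 0.174 m ≤ 0.96 m.

5 decimal places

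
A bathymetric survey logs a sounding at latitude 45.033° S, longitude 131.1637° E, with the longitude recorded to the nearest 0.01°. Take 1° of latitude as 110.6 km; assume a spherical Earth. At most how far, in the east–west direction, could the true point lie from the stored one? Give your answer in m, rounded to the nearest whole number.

391 m

Rounding to 2 decimal places leaves the longitude within ±0.005° of the true value.
One degree of longitude at 45.033° is 110600 × cos 45.033° ≈ 110600 × 0.7067 = 78161 m.
Maximum E–W displacement: 0.005 × 78161 = 390.805 m.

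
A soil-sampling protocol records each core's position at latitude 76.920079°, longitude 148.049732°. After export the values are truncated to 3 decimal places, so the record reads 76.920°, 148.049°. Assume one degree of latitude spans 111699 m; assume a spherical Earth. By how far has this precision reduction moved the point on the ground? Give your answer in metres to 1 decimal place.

20.5 metres

The latitude changed by +0.000079° and the longitude by +0.000732°.
N–S: 0.000079° × 111699 m/° = 8.82422 m.
East–west at this latitude: 0.000732° × 111699 × cos 76.92° ≈ 0.000732 × 25278.7 = 18.504 m.
Hypotenuse of the two orthogonal shifts: √(8.82422² + 18.504²) = 20.5004 m.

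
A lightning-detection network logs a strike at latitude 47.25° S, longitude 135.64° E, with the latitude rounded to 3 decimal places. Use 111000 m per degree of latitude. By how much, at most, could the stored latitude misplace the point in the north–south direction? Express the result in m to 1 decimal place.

55.5 m

Rounding to 3 decimal places leaves the latitude within ±0.0005° of the true value.
So the N–S error is at most 0.0005 × 111000 = 55.5 m.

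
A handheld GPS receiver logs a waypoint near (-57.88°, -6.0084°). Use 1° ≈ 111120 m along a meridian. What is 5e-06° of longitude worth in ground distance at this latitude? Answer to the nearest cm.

30 cm

One degree of longitude here spans 111120 × cos 57.88° = 111120 × 0.5317 ≈ 59081.9 m; 5e-06° of that is 0.295409 m.
That is 0.295409 m = 29.541 cm.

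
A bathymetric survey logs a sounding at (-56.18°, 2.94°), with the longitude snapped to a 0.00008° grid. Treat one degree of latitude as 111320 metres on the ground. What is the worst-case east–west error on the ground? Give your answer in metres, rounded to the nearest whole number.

2 metres

With a 0.00008° grid the true value lies within half a step, ±0.00008°/2 = ±4e-05°, of the stored one.
Parallels shrink by cos φ, so at 56.18° a degree of longitude is 111320 × 0.5566 ≈ 61959.1 m.
Maximum E–W displacement: 4e-05 × 61959.1 = 2.47836 m.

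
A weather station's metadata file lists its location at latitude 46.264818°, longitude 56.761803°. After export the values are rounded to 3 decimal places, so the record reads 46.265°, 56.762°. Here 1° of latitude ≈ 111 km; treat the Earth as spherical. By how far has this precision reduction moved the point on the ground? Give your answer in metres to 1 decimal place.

25.2 metres

The latitude changed by -0.000182° and the longitude by -0.000197°.
North–south shift: -0.000182 × 111000 = -20.202 m.
East–west at this latitude: -0.000197° × 111000 × cos 46.265° ≈ -0.000197 × 76737 = -15.1172 m.
Hypotenuse of the two orthogonal shifts: √(20.202² + 15.1172²) = 25.2319 m.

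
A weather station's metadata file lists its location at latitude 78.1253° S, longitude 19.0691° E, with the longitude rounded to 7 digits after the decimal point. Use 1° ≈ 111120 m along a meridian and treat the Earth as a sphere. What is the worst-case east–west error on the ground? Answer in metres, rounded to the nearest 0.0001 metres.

0.0011 metres

Rounding to 7 decimal places leaves the longitude within ±5e-08° of the true value.
One degree of longitude at 78.1253° is 111120 × cos 78.1253° ≈ 111120 × 0.2058 = 22865.4 m.
East–west error: 5e-08° × 22865.4 m/° ≈ 0.00114327 m.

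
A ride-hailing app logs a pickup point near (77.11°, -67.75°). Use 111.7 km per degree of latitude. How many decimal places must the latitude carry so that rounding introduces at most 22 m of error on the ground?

4 decimal places

One degree of latitude covers 111700 m.
Rounding to N decimal places gives at most 0.5 × 10⁻ᴺ degrees of error, i.e. 0.5 × 10⁻ᴺ × 111700 m.
Setting 55850 × 10⁻ᴺ ≤ 22 gives 10ᴺ ≥ 2539, i.e. N ≥ 3.40.
So 4 decimal places suffice (5.58 m); 3 would allow up to 55.9 m.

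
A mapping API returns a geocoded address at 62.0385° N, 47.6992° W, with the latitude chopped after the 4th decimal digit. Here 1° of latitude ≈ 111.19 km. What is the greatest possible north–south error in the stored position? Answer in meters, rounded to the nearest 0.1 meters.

11.1 meters

Truncating at 4 decimal places can drop up to a full unit in the last place, so the latitude may be off by as much as 0.0001°.
North–south distance: 0.0001° × 111190 m/° = 11.119 m.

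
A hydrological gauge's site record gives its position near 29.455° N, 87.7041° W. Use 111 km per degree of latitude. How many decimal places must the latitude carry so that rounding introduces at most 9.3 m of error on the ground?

One degree of latitude covers 111000 m.
With N decimal places the half-ulp bound is 0.5·10⁻ᴺ°, or 0.5·10⁻ᴺ × 111000 m on the ground.
Setting 55500 × 10⁻ᴺ ≤ 9.3 gives 10ᴺ ≥ 5968, i.e. N ≥ 3.78.
So 4 decimal places suffice (5.55 m); 3 would allow up to 55.5 m.

4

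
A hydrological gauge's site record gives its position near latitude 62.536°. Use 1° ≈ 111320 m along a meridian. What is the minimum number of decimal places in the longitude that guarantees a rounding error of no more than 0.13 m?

6 decimal places

At 62.536° one degree of longitude covers 111320 × cos 62.536° ≈ 111320 × 0.4612 ≈ 51339.8 m.
N decimal places → at most half a unit in the last place, 0.5 × 10⁻ᴺ° = 51339.8/2 × 10⁻ᴺ m.
Need 0.5 × 51339.8 × 10⁻ᴺ ≤ 0.13 → 10⁻ᴺ ≤ 5.064e-06, so N ≥ 5.30.
So 6 decimal places suffice (0.0257 m); 5 would allow up to 0.257 m.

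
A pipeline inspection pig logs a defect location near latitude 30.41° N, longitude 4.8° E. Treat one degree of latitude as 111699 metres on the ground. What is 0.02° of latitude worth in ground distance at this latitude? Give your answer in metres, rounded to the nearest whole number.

2234 metres

Along a meridian 0.02° is 0.02 × 111699 = 2233.98 m.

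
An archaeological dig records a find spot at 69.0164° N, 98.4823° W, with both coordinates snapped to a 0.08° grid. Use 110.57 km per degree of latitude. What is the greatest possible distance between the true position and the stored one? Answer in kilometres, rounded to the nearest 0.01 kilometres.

4.70 kilometres

With a 0.08° grid the true value lies within half a step, ±0.08°/2 = ±0.04°, of the stored one.
Latitude error → 0.04 × 110570 = 4422.8 m along the meridian.
East–west component at 69.0164°: 0.04° × 110570 × cos 69.0164° ≈ 0.04 × 39595.2 ≈ 1583.81 m.
Worst case both components are at the extreme and orthogonal: √(4422.8² + 1583.81²) ≈ 4697.83 m.
That is 4697.83 m = 4.6978 km.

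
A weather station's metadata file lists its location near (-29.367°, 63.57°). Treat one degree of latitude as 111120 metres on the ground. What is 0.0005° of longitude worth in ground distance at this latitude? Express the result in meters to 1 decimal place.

At 29.367° a degree of longitude is 111120 × cos 29.367° ≈ 96840.7 m, so 0.0005° corresponds to 48.4203 m.

48.4 meters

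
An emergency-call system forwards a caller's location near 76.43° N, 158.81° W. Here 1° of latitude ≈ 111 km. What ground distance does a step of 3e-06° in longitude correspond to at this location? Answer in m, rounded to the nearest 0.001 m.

0.078 m

3e-06° of longitude at 76.43° is 3e-06 × 111000 × cos 76.43° ≈ 3e-06 × 26044.3 = 0.0781328 m.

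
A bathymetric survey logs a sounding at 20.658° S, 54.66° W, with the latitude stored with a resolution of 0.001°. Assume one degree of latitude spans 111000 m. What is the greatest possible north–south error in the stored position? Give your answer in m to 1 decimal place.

55.5 m

With a 0.001° grid the true value lies within half a step, ±0.001°/2 = ±0.0005°, of the stored one.
So the N–S error is at most 0.0005 × 111000 = 55.5 m.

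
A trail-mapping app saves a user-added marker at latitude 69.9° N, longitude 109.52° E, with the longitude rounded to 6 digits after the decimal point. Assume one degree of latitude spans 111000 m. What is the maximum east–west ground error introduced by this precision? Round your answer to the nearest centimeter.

Rounding to 6 decimal places leaves the longitude within ±5e-07° of the true value.
At latitude 69.9° a degree of longitude spans 111000 m × cos 69.9° = 111000 × 0.3437 ≈ 38146.2 m.
So at most 5e-07° × 38146.2 ≈ 0.0190731 m east–west.
That is 0.0190731 m = 1.9073 cm.

2 centimeters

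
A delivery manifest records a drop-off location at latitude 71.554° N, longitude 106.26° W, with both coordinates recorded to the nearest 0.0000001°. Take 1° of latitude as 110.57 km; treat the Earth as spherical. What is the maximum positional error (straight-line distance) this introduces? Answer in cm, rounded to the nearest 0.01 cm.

0.58 cm

Rounding to 7 decimal places leaves each coordinate within ±5e-08° of the true value.
Latitude error → 5e-08 × 110570 = 0.0055285 m along the meridian.
East–west component at 71.554°: 5e-08° × 110570 × cos 71.554° ≈ 5e-08 × 34985.5 ≈ 0.00174928 m.
The two errors are perpendicular, so the maximum displacement is √(0.0055285² + 0.00174928²) ≈ 0.00579864 m.
That is 0.00579864 m = 0.57986 cm.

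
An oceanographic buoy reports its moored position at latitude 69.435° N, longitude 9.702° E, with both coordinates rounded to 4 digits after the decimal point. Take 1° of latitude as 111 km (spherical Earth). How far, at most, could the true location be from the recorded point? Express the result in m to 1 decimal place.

5.9 m

Rounding to 4 decimal places leaves each coordinate within ±5e-05° of the true value.
Latitude error → 5e-05 × 111000 = 5.55 m along the meridian.
East–west component at 69.435°: 5e-05° × 111000 × cos 69.435° ≈ 5e-05 × 38990.9 ≈ 1.94955 m.
Worst case both components are at the extreme and orthogonal: √(5.55² + 1.94955²) ≈ 5.88245 m.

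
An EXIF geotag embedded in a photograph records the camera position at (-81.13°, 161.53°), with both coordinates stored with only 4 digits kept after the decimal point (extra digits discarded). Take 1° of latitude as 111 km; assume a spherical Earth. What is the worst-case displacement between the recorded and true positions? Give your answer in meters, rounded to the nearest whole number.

Truncating at 4 decimal places can drop up to a full unit in the last place, so each coordinate may be off by as much as 0.0001°.
North–south component: 0.0001° × 111000 = 11.1 m.
Longitude error → 0.0001 × 111000 × cos 81.13° = 0.0001 × 111000 × 0.1542 ≈ 1.71154 m.
The two errors are perpendicular, so the maximum displacement is √(11.1² + 1.71154²) ≈ 11.2312 m.

11 meters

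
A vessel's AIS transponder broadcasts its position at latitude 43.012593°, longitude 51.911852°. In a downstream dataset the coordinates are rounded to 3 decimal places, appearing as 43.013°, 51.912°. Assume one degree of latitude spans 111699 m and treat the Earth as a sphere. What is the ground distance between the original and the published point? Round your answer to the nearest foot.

Δlat = 43.012593 − 43.013 = -0.000407°; Δlon = 51.911852 − 51.912 = -0.000148°.
North–south shift: -0.000407 × 111699 = -45.4615 m.
E–W at 43.013°: -0.000148° × 111699 × cos 43.013° = -0.000148 × 111699 × 0.7312 ≈ -12.0878 m.
Distance: √(45.4615² + 12.0878²) ≈ 47.0411 m.
In feet: 47.0411 m ÷ 0.3048 ≈ 154.33 ft.

154 feet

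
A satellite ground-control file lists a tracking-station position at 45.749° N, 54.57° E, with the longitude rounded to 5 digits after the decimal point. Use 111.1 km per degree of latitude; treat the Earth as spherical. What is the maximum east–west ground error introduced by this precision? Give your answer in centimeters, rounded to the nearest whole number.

Rounding to 5 decimal places leaves the longitude within ±5e-06° of the true value.
At latitude 45.749° a degree of longitude spans 111100 m × cos 45.749° = 111100 × 0.6978 ≈ 77525.9 m.
East–west error: 5e-06° × 77525.9 m/° ≈ 0.38763 m.
That is 0.38763 m = 38.763 cm.

39 centimeters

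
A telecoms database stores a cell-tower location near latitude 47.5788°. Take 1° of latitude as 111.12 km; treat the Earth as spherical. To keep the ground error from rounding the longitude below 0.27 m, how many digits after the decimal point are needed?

At 47.5788° one degree of longitude covers 111120 × cos 47.5788° ≈ 111120 × 0.6746 ≈ 74958.8 m.
With N decimal places the half-ulp bound is 0.5·10⁻ᴺ°, or 0.5·10⁻ᴺ × 74958.8 m on the ground.
Need 0.5 × 74958.8 × 10⁻ᴺ ≤ 0.27 → 10⁻ᴺ ≤ 7.204e-06, so N ≥ 5.14.
N = 5 would give 0.375 m (too coarse); N = 6 gives 0.0375 m ≤ 0.27 m.

6 decimal places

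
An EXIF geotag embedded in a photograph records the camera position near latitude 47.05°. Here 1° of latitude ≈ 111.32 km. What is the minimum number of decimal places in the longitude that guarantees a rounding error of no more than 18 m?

At 47.05° one degree of longitude covers 111320 × cos 47.05° ≈ 111320 × 0.6814 ≈ 75849 m.
N decimal places → at most half a unit in the last place, 0.5 × 10⁻ᴺ° = 75849/2 × 10⁻ᴺ m.
Setting 37924.5 × 10⁻ᴺ ≤ 18 gives 10ᴺ ≥ 2107, i.e. N ≥ 3.32.
N = 3 would give 37.9 m (too coarse); N = 4 gives 3.79 m ≤ 18 m.

4 decimal places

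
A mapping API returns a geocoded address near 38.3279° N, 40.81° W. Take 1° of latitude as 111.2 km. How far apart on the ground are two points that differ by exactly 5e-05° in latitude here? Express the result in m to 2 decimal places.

5.56 m

5e-05° × 111200 m/° = 5.56 m.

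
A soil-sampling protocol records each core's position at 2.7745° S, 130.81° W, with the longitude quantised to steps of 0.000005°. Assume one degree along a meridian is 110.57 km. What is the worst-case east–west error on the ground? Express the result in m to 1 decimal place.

0.3 m

With a 0.000005° grid the true value lies within half a step, ±0.000005°/2 = ±2.5e-06°, of the stored one.
At latitude 2.7745° a degree of longitude spans 110570 m × cos 2.7745° = 110570 × 0.9988 ≈ 110440 m.
So at most 2.5e-06° × 110440 ≈ 0.276101 m east–west.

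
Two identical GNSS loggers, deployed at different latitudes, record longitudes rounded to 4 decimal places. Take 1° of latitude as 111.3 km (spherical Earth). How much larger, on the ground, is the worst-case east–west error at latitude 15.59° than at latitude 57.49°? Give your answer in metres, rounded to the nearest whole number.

2 metres

Rounding to 4 decimal places leaves the longitude within ±5e-05° of the true value.
At 15.59°: 5e-05° × 111300 × cos 15.59° = 5e-05 × 111300 × 0.9632 ≈ 5.3603 m.
Error at 57.49° = 5e-05° × 111300 × cos 57.49° ≈ 5.565 × 0.5374 = 2.9909 m.
Difference: 5.3603 − 2.9909 = 2.3694 m.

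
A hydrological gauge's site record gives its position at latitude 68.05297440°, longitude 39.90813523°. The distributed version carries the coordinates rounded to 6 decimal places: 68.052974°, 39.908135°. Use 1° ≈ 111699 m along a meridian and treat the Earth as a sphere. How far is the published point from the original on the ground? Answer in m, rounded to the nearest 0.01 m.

Δlat = 68.05297440 − 68.052974 = +0.00000040°; Δlon = 39.90813523 − 39.908135 = +0.00000023°.
North–south shift: 0.00000040 × 111699 = 0.0446796 m.
East–west at this latitude: 0.00000023° × 111699 × cos 68.053° ≈ 0.00000023 × 41747.4 = 0.0096019 m.
Distance: √(0.0446796² + 0.0096019²) ≈ 0.0456997 m.

0.05 m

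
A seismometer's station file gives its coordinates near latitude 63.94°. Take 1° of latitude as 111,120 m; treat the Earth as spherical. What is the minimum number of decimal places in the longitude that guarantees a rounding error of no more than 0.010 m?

7

At 63.94° one degree of longitude covers 111120 × cos 63.94° ≈ 111120 × 0.4393 ≈ 48816.4 m.
With N decimal places the half-ulp bound is 0.5·10⁻ᴺ°, or 0.5·10⁻ᴺ × 48816.4 m on the ground.
Setting 24408.2 × 10⁻ᴺ ≤ 0.010 gives 10ᴺ ≥ 2.441e+06, i.e. N ≥ 6.39.
N = 6 would give 0.0244 m (too coarse); N = 7 gives 0.00244 m ≤ 0.010 m.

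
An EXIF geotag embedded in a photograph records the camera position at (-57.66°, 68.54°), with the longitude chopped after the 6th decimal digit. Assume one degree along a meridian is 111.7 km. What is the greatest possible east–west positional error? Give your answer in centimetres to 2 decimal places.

5.98 centimetres

Truncating at 6 decimal places can drop up to a full unit in the last place, so the longitude may be off by as much as 1e-06°.
At latitude 57.66° a degree of longitude spans 111700 m × cos 57.66° = 111700 × 0.5349 ≈ 59753.1 m.
So at most 1e-06° × 59753.1 ≈ 0.0597531 m east–west.
That is 0.0597531 m = 5.9753 cm.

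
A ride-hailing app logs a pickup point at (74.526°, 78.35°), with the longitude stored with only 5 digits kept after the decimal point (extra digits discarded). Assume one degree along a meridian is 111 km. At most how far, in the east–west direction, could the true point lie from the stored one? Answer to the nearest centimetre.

30 centimetres

Truncating at 5 decimal places can drop up to a full unit in the last place, so the longitude may be off by as much as 1e-05°.
One degree of longitude at 74.526° is 111000 × cos 74.526° ≈ 111000 × 0.2668 = 29614.9 m.
So at most 1e-05° × 29614.9 ≈ 0.296149 m east–west.
That is 0.296149 m = 29.615 cm.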